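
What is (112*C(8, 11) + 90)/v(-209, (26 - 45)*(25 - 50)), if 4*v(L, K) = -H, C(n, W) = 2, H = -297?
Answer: 1256/297 ≈ 4.2290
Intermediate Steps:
v(L, K) = 297/4 (v(L, K) = (-1*(-297))/4 = (1/4)*297 = 297/4)
(112*C(8, 11) + 90)/v(-209, (26 - 45)*(25 - 50)) = (112*2 + 90)/(297/4) = (224 + 90)*(4/297) = 314*(4/297) = 1256/297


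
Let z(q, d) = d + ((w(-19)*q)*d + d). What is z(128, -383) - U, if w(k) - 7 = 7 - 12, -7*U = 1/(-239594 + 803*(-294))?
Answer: -329024137849/3329732 ≈ -98814.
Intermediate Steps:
U = 1/3329732 (U = -1/(7*(-239594 + 803*(-294))) = -1/(7*(-239594 - 236082)) = -⅐/(-475676) = -⅐*(-1/475676) = 1/3329732 ≈ 3.0032e-7)
w(k) = 2 (w(k) = 7 + (7 - 12) = 7 - 5 = 2)
z(q, d) = 2*d + 2*d*q (z(q, d) = d + ((2*q)*d + d) = d + (2*d*q + d) = d + (d + 2*d*q) = 2*d + 2*d*q)
z(128, -383) - U = 2*(-383)*(1 + 128) - 1*1/3329732 = 2*(-383)*129 - 1/3329732 = -98814 - 1/3329732 = -329024137849/3329732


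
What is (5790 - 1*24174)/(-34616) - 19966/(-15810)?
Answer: 61362131/34204935 ≈ 1.7940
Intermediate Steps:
(5790 - 1*24174)/(-34616) - 19966/(-15810) = (5790 - 24174)*(-1/34616) - 19966*(-1/15810) = -18384*(-1/34616) + 9983/7905 = 2298/4327 + 9983/7905 = 61362131/34204935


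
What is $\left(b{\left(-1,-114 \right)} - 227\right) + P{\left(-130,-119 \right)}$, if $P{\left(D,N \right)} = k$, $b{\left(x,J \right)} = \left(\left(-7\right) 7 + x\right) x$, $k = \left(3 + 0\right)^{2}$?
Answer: $-168$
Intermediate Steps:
$k = 9$ ($k = 3^{2} = 9$)
$b{\left(x,J \right)} = x \left(-49 + x\right)$ ($b{\left(x,J \right)} = \left(-49 + x\right) x = x \left(-49 + x\right)$)
$P{\left(D,N \right)} = 9$
$\left(b{\left(-1,-114 \right)} - 227\right) + P{\left(-130,-119 \right)} = \left(- (-49 - 1) - 227\right) + 9 = \left(\left(-1\right) \left(-50\right) - 227\right) + 9 = \left(50 - 227\right) + 9 = -177 + 9 = -168$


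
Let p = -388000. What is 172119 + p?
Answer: -215881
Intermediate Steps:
172119 + p = 172119 - 388000 = -215881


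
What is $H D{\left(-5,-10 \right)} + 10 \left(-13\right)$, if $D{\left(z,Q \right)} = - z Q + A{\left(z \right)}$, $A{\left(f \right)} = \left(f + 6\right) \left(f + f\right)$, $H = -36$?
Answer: $2030$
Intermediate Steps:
$A{\left(f \right)} = 2 f \left(6 + f\right)$ ($A{\left(f \right)} = \left(6 + f\right) 2 f = 2 f \left(6 + f\right)$)
$D{\left(z,Q \right)} = - Q z + 2 z \left(6 + z\right)$ ($D{\left(z,Q \right)} = - z Q + 2 z \left(6 + z\right) = - Q z + 2 z \left(6 + z\right)$)
$H D{\left(-5,-10 \right)} + 10 \left(-13\right) = - 36 \left(- 5 \left(12 - -10 + 2 \left(-5\right)\right)\right) + 10 \left(-13\right) = - 36 \left(- 5 \left(12 + 10 - 10\right)\right) - 130 = - 36 \left(\left(-5\right) 12\right) - 130 = \left(-36\right) \left(-60\right) - 130 = 2160 - 130 = 2030$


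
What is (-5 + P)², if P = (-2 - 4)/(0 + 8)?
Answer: 529/16 ≈ 33.063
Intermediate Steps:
P = -¾ (P = -6/8 = -6*⅛ = -¾ ≈ -0.75000)
(-5 + P)² = (-5 - ¾)² = (-23/4)² = 529/16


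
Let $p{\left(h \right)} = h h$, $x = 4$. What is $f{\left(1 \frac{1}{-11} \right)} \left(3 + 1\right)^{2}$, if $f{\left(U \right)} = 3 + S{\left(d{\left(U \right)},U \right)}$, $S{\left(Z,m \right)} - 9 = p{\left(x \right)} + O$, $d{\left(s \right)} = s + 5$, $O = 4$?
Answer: $512$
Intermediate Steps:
$p{\left(h \right)} = h^{2}$
$d{\left(s \right)} = 5 + s$
$S{\left(Z,m \right)} = 29$ ($S{\left(Z,m \right)} = 9 + \left(4^{2} + 4\right) = 9 + \left(16 + 4\right) = 9 + 20 = 29$)
$f{\left(U \right)} = 32$ ($f{\left(U \right)} = 3 + 29 = 32$)
$f{\left(1 \frac{1}{-11} \right)} \left(3 + 1\right)^{2} = 32 \left(3 + 1\right)^{2} = 32 \cdot 4^{2} = 32 \cdot 16 = 512$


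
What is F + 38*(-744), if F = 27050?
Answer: -1222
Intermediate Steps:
F + 38*(-744) = 27050 + 38*(-744) = 27050 - 28272 = -1222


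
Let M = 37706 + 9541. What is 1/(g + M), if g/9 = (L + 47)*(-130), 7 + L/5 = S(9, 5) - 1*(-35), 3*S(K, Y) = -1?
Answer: -1/169593 ≈ -5.8965e-6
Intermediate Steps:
M = 47247
S(K, Y) = -1/3 (S(K, Y) = (1/3)*(-1) = -1/3)
L = 415/3 (L = -35 + 5*(-1/3 - 1*(-35)) = -35 + 5*(-1/3 + 35) = -35 + 5*(104/3) = -35 + 520/3 = 415/3 ≈ 138.33)
g = -216840 (g = 9*((415/3 + 47)*(-130)) = 9*((556/3)*(-130)) = 9*(-72280/3) = -216840)
1/(g + M) = 1/(-216840 + 47247) = 1/(-169593) = -1/169593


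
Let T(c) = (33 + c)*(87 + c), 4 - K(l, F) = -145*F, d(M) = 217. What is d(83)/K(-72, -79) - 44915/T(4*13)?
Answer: -103377104/27058713 ≈ -3.8205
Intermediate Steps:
K(l, F) = 4 + 145*F (K(l, F) = 4 - (-145)*F = 4 + 145*F)
d(83)/K(-72, -79) - 44915/T(4*13) = 217/(4 + 145*(-79)) - 44915/(2871 + (4*13)**2 + 120*(4*13)) = 217/(4 - 11455) - 44915/(2871 + 52**2 + 120*52) = 217/(-11451) - 44915/(2871 + 2704 + 6240) = 217*(-1/11451) - 44915/11815 = -217/11451 - 44915*1/11815 = -217/11451 - 8983/2363 = -103377104/27058713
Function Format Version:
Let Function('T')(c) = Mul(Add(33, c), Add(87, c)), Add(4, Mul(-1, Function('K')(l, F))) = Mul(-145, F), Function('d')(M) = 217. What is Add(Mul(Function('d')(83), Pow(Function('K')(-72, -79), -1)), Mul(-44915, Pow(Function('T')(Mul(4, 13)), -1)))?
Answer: Rational(-103377104, 27058713) ≈ -3.8205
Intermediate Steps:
Function('K')(l, F) = Add(4, Mul(145, F)) (Function('K')(l, F) = Add(4, Mul(-1, Mul(-145, F))) = Add(4, Mul(145, F)))
Add(Mul(Function('d')(83), Pow(Function('K')(-72, -79), -1)), Mul(-44915, Pow(Function('T')(Mul(4, 13)), -1))) = Add(Mul(217, Pow(Add(4, Mul(145, -79)), -1)), Mul(-44915, Pow(Add(2871, Pow(Mul(4, 13), 2), Mul(120, Mul(4, 13))), -1))) = Add(Mul(217, Pow(Add(4, -11455), -1)), Mul(-44915, Pow(Add(2871, Pow(52, 2), Mul(120, 52)), -1))) = Add(Mul(217, Pow(-11451, -1)), Mul(-44915, Pow(Add(2871, 2704, 6240), -1))) = Add(Mul(217, Rational(-1, 11451)), Mul(-44915, Pow(11815, -1))) = Add(Rational(-217, 11451), Mul(-44915, Rational(1, 11815))) = Add(Rational(-217, 11451), Rational(-8983, 2363)) = Rational(-103377104, 27058713)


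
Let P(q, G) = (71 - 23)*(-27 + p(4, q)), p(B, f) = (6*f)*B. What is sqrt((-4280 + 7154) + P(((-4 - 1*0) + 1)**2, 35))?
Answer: sqrt(11946) ≈ 109.30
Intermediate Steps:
p(B, f) = 6*B*f
P(q, G) = -1296 + 1152*q (P(q, G) = (71 - 23)*(-27 + 6*4*q) = 48*(-27 + 24*q) = -1296 + 1152*q)
sqrt((-4280 + 7154) + P(((-4 - 1*0) + 1)**2, 35)) = sqrt((-4280 + 7154) + (-1296 + 1152*((-4 - 1*0) + 1)**2)) = sqrt(2874 + (-1296 + 1152*((-4 + 0) + 1)**2)) = sqrt(2874 + (-1296 + 1152*(-4 + 1)**2)) = sqrt(2874 + (-1296 + 1152*(-3)**2)) = sqrt(2874 + (-1296 + 1152*9)) = sqrt(2874 + (-1296 + 10368)) = sqrt(2874 + 9072) = sqrt(11946)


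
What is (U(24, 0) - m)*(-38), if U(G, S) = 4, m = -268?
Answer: -10336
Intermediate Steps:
(U(24, 0) - m)*(-38) = (4 - 1*(-268))*(-38) = (4 + 268)*(-38) = 272*(-38) = -10336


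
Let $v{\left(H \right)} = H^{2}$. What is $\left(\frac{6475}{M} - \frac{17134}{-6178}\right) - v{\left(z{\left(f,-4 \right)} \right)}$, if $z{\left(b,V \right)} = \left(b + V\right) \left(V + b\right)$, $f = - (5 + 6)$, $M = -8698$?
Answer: $- \frac{1360144161759}{26868122} \approx -50623.0$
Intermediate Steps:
$f = -11$ ($f = \left(-1\right) 11 = -11$)
$z{\left(b,V \right)} = \left(V + b\right)^{2}$ ($z{\left(b,V \right)} = \left(V + b\right) \left(V + b\right) = \left(V + b\right)^{2}$)
$\left(\frac{6475}{M} - \frac{17134}{-6178}\right) - v{\left(z{\left(f,-4 \right)} \right)} = \left(\frac{6475}{-8698} - \frac{17134}{-6178}\right) - \left(\left(-4 - 11\right)^{2}\right)^{2} = \left(6475 \left(- \frac{1}{8698}\right) - - \frac{8567}{3089}\right) - \left(\left(-15\right)^{2}\right)^{2} = \left(- \frac{6475}{8698} + \frac{8567}{3089}\right) - 225^{2} = \frac{54514491}{26868122} - 50625 = - \frac{1360144161759}{26868122}$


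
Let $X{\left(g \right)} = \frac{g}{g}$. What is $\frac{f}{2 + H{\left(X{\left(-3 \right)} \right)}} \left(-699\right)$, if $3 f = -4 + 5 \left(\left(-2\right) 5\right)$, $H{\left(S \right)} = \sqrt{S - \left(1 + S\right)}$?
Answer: $\frac{25164}{5} - \frac{12582 i}{5} \approx 5032.8 - 2516.4 i$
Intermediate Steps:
$X{\left(g \right)} = 1$
$H{\left(S \right)} = i$ ($H{\left(S \right)} = \sqrt{-1} = i$)
$f = -18$ ($f = \frac{-4 + 5 \left(\left(-2\right) 5\right)}{3} = \frac{-4 + 5 \left(-10\right)}{3} = \frac{-4 - 50}{3} = \frac{1}{3} \left(-54\right) = -18$)
$\frac{f}{2 + H{\left(X{\left(-3 \right)} \right)}} \left(-699\right) = - \frac{18}{2 + i} \left(-699\right) = - 18 \frac{2 - i}{5} \left(-699\right) = - \frac{18 \left(2 - i\right)}{5} \left(-699\right) = \frac{12582 \left(2 - i\right)}{5}$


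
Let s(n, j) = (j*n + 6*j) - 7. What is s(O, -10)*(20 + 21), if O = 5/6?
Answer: -9266/3 ≈ -3088.7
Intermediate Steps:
O = 5/6 (O = 5*(1/6) = 5/6 ≈ 0.83333)
s(n, j) = -7 + 6*j + j*n (s(n, j) = (6*j + j*n) - 7 = -7 + 6*j + j*n)
s(O, -10)*(20 + 21) = (-7 + 6*(-10) - 10*5/6)*(20 + 21) = (-7 - 60 - 25/3)*41 = -226/3*41 = -9266/3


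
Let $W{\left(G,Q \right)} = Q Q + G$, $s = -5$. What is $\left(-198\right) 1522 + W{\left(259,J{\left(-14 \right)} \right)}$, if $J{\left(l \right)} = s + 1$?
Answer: $-301081$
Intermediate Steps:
$J{\left(l \right)} = -4$ ($J{\left(l \right)} = -5 + 1 = -4$)
$W{\left(G,Q \right)} = G + Q^{2}$ ($W{\left(G,Q \right)} = Q^{2} + G = G + Q^{2}$)
$\left(-198\right) 1522 + W{\left(259,J{\left(-14 \right)} \right)} = \left(-198\right) 1522 + \left(259 + \left(-4\right)^{2}\right) = -301356 + \left(259 + 16\right) = -301356 + 275 = -301081$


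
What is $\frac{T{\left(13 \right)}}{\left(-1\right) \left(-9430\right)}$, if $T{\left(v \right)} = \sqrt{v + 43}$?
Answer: $\frac{\sqrt{14}}{4715} \approx 0.00079357$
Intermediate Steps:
$T{\left(v \right)} = \sqrt{43 + v}$
$\frac{T{\left(13 \right)}}{\left(-1\right) \left(-9430\right)} = \frac{\sqrt{43 + 13}}{\left(-1\right) \left(-9430\right)} = \frac{\sqrt{56}}{9430} = 2 \sqrt{14} \cdot \frac{1}{9430} = \frac{\sqrt{14}}{4715}$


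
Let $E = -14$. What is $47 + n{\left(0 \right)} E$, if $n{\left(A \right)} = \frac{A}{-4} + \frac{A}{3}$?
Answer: $47$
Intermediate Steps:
$n{\left(A \right)} = \frac{A}{12}$ ($n{\left(A \right)} = A \left(- \frac{1}{4}\right) + A \frac{1}{3} = - \frac{A}{4} + \frac{A}{3} = \frac{A}{12}$)
$47 + n{\left(0 \right)} E = 47 + \frac{1}{12} \cdot 0 \left(-14\right) = 47 + 0 \left(-14\right) = 47 + 0 = 47$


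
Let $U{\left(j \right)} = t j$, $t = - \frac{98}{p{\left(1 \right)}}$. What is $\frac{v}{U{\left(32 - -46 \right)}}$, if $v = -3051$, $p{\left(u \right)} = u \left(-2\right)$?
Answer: $- \frac{1017}{1274} \approx -0.79827$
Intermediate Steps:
$p{\left(u \right)} = - 2 u$
$t = 49$ ($t = - \frac{98}{\left(-2\right) 1} = - \frac{98}{-2} = \left(-98\right) \left(- \frac{1}{2}\right) = 49$)
$U{\left(j \right)} = 49 j$
$\frac{v}{U{\left(32 - -46 \right)}} = - \frac{3051}{49 \left(32 - -46\right)} = - \frac{3051}{49 \left(32 + 46\right)} = - \frac{3051}{49 \cdot 78} = - \frac{3051}{3822} = \left(-3051\right) \frac{1}{3822} = - \frac{1017}{1274}$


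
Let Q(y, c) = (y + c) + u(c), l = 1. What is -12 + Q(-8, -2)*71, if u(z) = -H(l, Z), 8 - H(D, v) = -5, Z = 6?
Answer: -1645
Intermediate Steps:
H(D, v) = 13 (H(D, v) = 8 - 1*(-5) = 8 + 5 = 13)
u(z) = -13 (u(z) = -1*13 = -13)
Q(y, c) = -13 + c + y (Q(y, c) = (y + c) - 13 = (c + y) - 13 = -13 + c + y)
-12 + Q(-8, -2)*71 = -12 + (-13 - 2 - 8)*71 = -12 - 23*71 = -12 - 1633 = -1645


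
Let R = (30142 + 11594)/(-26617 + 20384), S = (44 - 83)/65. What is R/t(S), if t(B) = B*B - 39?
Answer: 173900/1003513 ≈ 0.17329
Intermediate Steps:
S = -3/5 (S = -39*1/65 = -3/5 ≈ -0.60000)
t(B) = -39 + B**2 (t(B) = B**2 - 39 = -39 + B**2)
R = -41736/6233 (R = 41736/(-6233) = 41736*(-1/6233) = -41736/6233 ≈ -6.6960)
R/t(S) = -41736/(6233*(-39 + (-3/5)**2)) = -41736/(6233*(-39 + 9/25)) = -41736/(6233*(-966/25)) = -41736/6233*(-25/966) = 173900/1003513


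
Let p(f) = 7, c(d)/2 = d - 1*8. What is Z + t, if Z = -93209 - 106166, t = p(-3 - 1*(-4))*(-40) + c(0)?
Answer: -199671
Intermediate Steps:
c(d) = -16 + 2*d (c(d) = 2*(d - 1*8) = 2*(d - 8) = 2*(-8 + d) = -16 + 2*d)
t = -296 (t = 7*(-40) + (-16 + 2*0) = -280 + (-16 + 0) = -280 - 16 = -296)
Z = -199375
Z + t = -199375 - 296 = -199671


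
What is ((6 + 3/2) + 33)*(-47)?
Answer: -3807/2 ≈ -1903.5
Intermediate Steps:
((6 + 3/2) + 33)*(-47) = (15/2 + 33)*(-47) = (81/2)*(-47) = -3807/2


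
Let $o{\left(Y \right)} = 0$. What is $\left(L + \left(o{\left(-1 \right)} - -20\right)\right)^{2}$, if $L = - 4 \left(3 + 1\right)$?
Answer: $16$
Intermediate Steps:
$L = -16$ ($L = \left(-4\right) 4 = -16$)
$\left(L + \left(o{\left(-1 \right)} - -20\right)\right)^{2} = \left(-16 + \left(0 - -20\right)\right)^{2} = \left(-16 + \left(0 + 20\right)\right)^{2} = \left(-16 + 20\right)^{2} = 4^{2} = 16$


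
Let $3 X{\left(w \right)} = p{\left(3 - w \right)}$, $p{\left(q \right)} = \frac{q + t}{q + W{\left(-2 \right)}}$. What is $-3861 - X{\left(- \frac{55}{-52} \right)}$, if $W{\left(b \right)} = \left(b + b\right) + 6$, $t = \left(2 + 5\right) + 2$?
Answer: $- \frac{2375084}{615} \approx -3861.9$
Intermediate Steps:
$t = 9$ ($t = 7 + 2 = 9$)
$W{\left(b \right)} = 6 + 2 b$ ($W{\left(b \right)} = 2 b + 6 = 6 + 2 b$)
$p{\left(q \right)} = \frac{9 + q}{2 + q}$ ($p{\left(q \right)} = \frac{q + 9}{q + \left(6 + 2 \left(-2\right)\right)} = \frac{9 + q}{q + \left(6 - 4\right)} = \frac{9 + q}{q + 2} = \frac{9 + q}{2 + q}$)
$X{\left(w \right)} = \frac{12 - w}{3 \left(5 - w\right)}$ ($X{\left(w \right)} = \frac{\frac{1}{2 - \left(-3 + w\right)} \left(9 - \left(-3 + w\right)\right)}{3} = \frac{\frac{1}{5 - w} \left(12 - w\right)}{3} = \frac{12 - w}{3 \left(5 - w\right)}$)
$-3861 - X{\left(- \frac{55}{-52} \right)} = -3861 - \frac{-12 - \frac{55}{-52}}{3 \left(-5 - \frac{55}{-52}\right)} = -3861 - \frac{-12 - - \frac{55}{52}}{3 \left(-5 - - \frac{55}{52}\right)} = -3861 - \frac{-12 + \frac{55}{52}}{3 \left(-5 + \frac{55}{52}\right)} = -3861 - \frac{1}{3} \frac{1}{- \frac{205}{52}} \left(- \frac{569}{52}\right) = -3861 - \frac{1}{3} \left(- \frac{52}{205}\right) \left(- \frac{569}{52}\right) = -3861 - \frac{569}{615} = - \frac{2375084}{615}$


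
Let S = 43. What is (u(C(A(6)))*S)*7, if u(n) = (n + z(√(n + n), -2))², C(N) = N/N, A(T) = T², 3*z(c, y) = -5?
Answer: 1204/9 ≈ 133.78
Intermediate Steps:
z(c, y) = -5/3 (z(c, y) = (⅓)*(-5) = -5/3)
C(N) = 1
u(n) = (-5/3 + n)² (u(n) = (n - 5/3)² = (-5/3 + n)²)
(u(C(A(6)))*S)*7 = (((-5 + 3*1)²/9)*43)*7 = (((-5 + 3)²/9)*43)*7 = (((⅑)*(-2)²)*43)*7 = (((⅑)*4)*43)*7 = ((4/9)*43)*7 = (172/9)*7 = 1204/9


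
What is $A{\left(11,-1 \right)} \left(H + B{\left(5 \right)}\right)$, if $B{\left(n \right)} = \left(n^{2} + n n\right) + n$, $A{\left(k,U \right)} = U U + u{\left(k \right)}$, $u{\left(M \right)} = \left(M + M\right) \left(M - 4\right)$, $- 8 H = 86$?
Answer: $\frac{27435}{4} \approx 6858.8$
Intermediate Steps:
$H = - \frac{43}{4}$ ($H = \left(- \frac{1}{8}\right) 86 = - \frac{43}{4} \approx -10.75$)
$u{\left(M \right)} = 2 M \left(-4 + M\right)$
$A{\left(k,U \right)} = U^{2} + 2 k \left(-4 + k\right)$ ($A{\left(k,U \right)} = U U + 2 k \left(-4 + k\right) = U^{2} + 2 k \left(-4 + k\right)$)
$B{\left(n \right)} = n + 2 n^{2}$ ($B{\left(n \right)} = \left(n^{2} + n^{2}\right) + n = 2 n^{2} + n = n + 2 n^{2}$)
$A{\left(11,-1 \right)} \left(H + B{\left(5 \right)}\right) = \left(\left(-1\right)^{2} + 2 \cdot 11 \left(-4 + 11\right)\right) \left(- \frac{43}{4} + 5 \left(1 + 2 \cdot 5\right)\right) = \left(1 + 2 \cdot 11 \cdot 7\right) \left(- \frac{43}{4} + 5 \left(1 + 10\right)\right) = \left(1 + 154\right) \left(- \frac{43}{4} + 5 \cdot 11\right) = 155 \left(- \frac{43}{4} + 55\right) = 155 \cdot \frac{177}{4} = \frac{27435}{4}$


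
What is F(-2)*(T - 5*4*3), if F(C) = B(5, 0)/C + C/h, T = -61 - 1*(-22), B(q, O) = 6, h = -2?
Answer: 198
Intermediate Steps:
T = -39 (T = -61 + 22 = -39)
F(C) = 6/C - C/2 (F(C) = 6/C + C/(-2) = 6/C + C*(-½) = 6/C - C/2)
F(-2)*(T - 5*4*3) = (6/(-2) - ½*(-2))*(-39 - 5*4*3) = (6*(-½) + 1)*(-39 - 20*3) = (-3 + 1)*(-39 - 60) = -2*(-99) = 198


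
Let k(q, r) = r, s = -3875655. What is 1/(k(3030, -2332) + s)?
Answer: -1/3877987 ≈ -2.5787e-7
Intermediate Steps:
1/(k(3030, -2332) + s) = 1/(-2332 - 3875655) = 1/(-3877987) = -1/3877987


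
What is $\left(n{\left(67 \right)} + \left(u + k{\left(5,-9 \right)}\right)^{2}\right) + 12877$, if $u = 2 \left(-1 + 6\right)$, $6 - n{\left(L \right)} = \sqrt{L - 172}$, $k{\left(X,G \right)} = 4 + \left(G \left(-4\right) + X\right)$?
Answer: $15908 - i \sqrt{105} \approx 15908.0 - 10.247 i$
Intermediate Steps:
$k{\left(X,G \right)} = 4 + X - 4 G$ ($k{\left(X,G \right)} = 4 - \left(- X + 4 G\right) = 4 + X - 4 G$)
$n{\left(L \right)} = 6 - \sqrt{-172 + L}$ ($n{\left(L \right)} = 6 - \sqrt{L - 172} = 6 - \sqrt{-172 + L}$)
$u = 10$ ($u = 2 \cdot 5 = 10$)
$\left(n{\left(67 \right)} + \left(u + k{\left(5,-9 \right)}\right)^{2}\right) + 12877 = \left(\left(6 - \sqrt{-172 + 67}\right) + \left(10 + \left(4 + 5 - -36\right)\right)^{2}\right) + 12877 = \left(\left(6 - \sqrt{-105}\right) + \left(10 + \left(4 + 5 + 36\right)\right)^{2}\right) + 12877 = \left(\left(6 - i \sqrt{105}\right) + \left(10 + 45\right)^{2}\right) + 12877 = \left(\left(6 - i \sqrt{105}\right) + 55^{2}\right) + 12877 = \left(\left(6 - i \sqrt{105}\right) + 3025\right) + 12877 = \left(3031 - i \sqrt{105}\right) + 12877 = 15908 - i \sqrt{105}$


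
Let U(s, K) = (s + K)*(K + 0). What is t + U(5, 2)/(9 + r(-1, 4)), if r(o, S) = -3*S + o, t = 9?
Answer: 11/2 ≈ 5.5000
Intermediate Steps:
r(o, S) = o - 3*S
U(s, K) = K*(K + s) (U(s, K) = (K + s)*K = K*(K + s))
t + U(5, 2)/(9 + r(-1, 4)) = 9 + (2*(2 + 5))/(9 + (-1 - 3*4)) = 9 + (2*7)/(9 + (-1 - 12)) = 9 + 14/(9 - 13) = 9 + 14/(-4) = 9 - ¼*14 = 9 - 7/2 = 11/2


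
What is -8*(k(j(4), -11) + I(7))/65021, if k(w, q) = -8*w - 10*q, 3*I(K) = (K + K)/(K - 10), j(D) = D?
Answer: -5504/585189 ≈ -0.0094055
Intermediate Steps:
I(K) = 2*K/(3*(-10 + K)) (I(K) = ((K + K)/(K - 10))/3 = ((2*K)/(-10 + K))/3 = (2*K/(-10 + K))/3 = 2*K/(3*(-10 + K)))
k(w, q) = -10*q - 8*w
-8*(k(j(4), -11) + I(7))/65021 = -8*((-10*(-11) - 8*4) + (2/3)*7/(-10 + 7))/65021 = -8*((110 - 32) + (2/3)*7/(-3))*(1/65021) = -8*(78 + (2/3)*7*(-1/3))*(1/65021) = -8*(78 - 14/9)*(1/65021) = -8*688/9*(1/65021) = -5504/9*1/65021 = -5504/585189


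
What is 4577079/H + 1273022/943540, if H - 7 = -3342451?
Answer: -5304364491/262810800980 ≈ -0.020183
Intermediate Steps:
H = -3342444 (H = 7 - 3342451 = -3342444)
4577079/H + 1273022/943540 = 4577079/(-3342444) + 1273022/943540 = 4577079*(-1/3342444) + 1273022*(1/943540) = -1525693/1114148 + 636511/471770 = -5304364491/262810800980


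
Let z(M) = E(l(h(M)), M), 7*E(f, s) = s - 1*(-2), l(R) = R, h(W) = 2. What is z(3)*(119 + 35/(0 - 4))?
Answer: 315/4 ≈ 78.750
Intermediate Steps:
E(f, s) = 2/7 + s/7 (E(f, s) = (s - 1*(-2))/7 = (s + 2)/7 = (2 + s)/7 = 2/7 + s/7)
z(M) = 2/7 + M/7
z(3)*(119 + 35/(0 - 4)) = (2/7 + (1/7)*3)*(119 + 35/(0 - 4)) = (2/7 + 3/7)*(119 + 35/(-4)) = 5*(119 + 35*(-1/4))/7 = 5*(119 - 35/4)/7 = (5/7)*(441/4) = 315/4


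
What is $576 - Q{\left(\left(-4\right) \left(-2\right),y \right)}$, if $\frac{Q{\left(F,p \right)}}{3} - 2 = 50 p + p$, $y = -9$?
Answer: $1947$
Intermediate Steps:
$Q{\left(F,p \right)} = 6 + 153 p$ ($Q{\left(F,p \right)} = 6 + 3 \left(50 p + p\right) = 6 + 3 \cdot 51 p = 6 + 153 p$)
$576 - Q{\left(\left(-4\right) \left(-2\right),y \right)} = 576 - \left(6 + 153 \left(-9\right)\right) = 576 - \left(6 - 1377\right) = 576 - -1371 = 576 + 1371 = 1947$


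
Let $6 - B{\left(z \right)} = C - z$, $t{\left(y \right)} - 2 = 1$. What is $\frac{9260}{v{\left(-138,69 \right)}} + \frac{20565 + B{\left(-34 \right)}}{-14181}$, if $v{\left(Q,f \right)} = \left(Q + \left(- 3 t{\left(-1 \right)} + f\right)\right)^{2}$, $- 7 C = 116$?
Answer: $\frac{3656410}{50328369} \approx 0.072651$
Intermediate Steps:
$C = - \frac{116}{7}$ ($C = \left(- \frac{1}{7}\right) 116 = - \frac{116}{7} \approx -16.571$)
$t{\left(y \right)} = 3$ ($t{\left(y \right)} = 2 + 1 = 3$)
$B{\left(z \right)} = \frac{158}{7} + z$ ($B{\left(z \right)} = 6 - \left(- \frac{116}{7} - z\right) = 6 + \left(\frac{116}{7} + z\right) = \frac{158}{7} + z$)
$v{\left(Q,f \right)} = \left(-9 + Q + f\right)^{2}$ ($v{\left(Q,f \right)} = \left(Q + \left(\left(-3\right) 3 + f\right)\right)^{2} = \left(Q + \left(-9 + f\right)\right)^{2} = \left(-9 + Q + f\right)^{2}$)
$\frac{9260}{v{\left(-138,69 \right)}} + \frac{20565 + B{\left(-34 \right)}}{-14181} = \frac{9260}{\left(-9 - 138 + 69\right)^{2}} + \frac{20565 + \left(\frac{158}{7} - 34\right)}{-14181} = \frac{9260}{\left(-78\right)^{2}} + \left(20565 - \frac{80}{7}\right) \left(- \frac{1}{14181}\right) = \frac{9260}{6084} + \frac{143875}{7} \left(- \frac{1}{14181}\right) = 9260 \cdot \frac{1}{6084} - \frac{143875}{99267} = \frac{2315}{1521} - \frac{143875}{99267} = \frac{3656410}{50328369}$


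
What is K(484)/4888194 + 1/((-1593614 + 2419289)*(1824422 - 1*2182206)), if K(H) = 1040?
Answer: 51204971913301/240672923518435800 ≈ 0.00021276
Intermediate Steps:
K(484)/4888194 + 1/((-1593614 + 2419289)*(1824422 - 1*2182206)) = 1040/4888194 + 1/((-1593614 + 2419289)*(1824422 - 1*2182206)) = 1040*(1/4888194) + 1/(825675*(1824422 - 2182206)) = 520/2444097 + (1/825675)/(-357784) = 520/2444097 + (1/825675)*(-1/357784) = 520/2444097 - 1/295413304200 = 51204971913301/240672923518435800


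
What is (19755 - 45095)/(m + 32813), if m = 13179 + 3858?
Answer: -2534/4985 ≈ -0.50832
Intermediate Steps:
m = 17037
(19755 - 45095)/(m + 32813) = (19755 - 45095)/(17037 + 32813) = -25340/49850 = -25340*1/49850 = -2534/4985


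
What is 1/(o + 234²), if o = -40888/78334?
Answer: 39167/2144607808 ≈ 1.8263e-5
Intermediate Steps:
o = -20444/39167 (o = -40888*1/78334 = -20444/39167 ≈ -0.52197)
1/(o + 234²) = 1/(-20444/39167 + 234²) = 1/(-20444/39167 + 54756) = 1/(2144607808/39167) = 39167/2144607808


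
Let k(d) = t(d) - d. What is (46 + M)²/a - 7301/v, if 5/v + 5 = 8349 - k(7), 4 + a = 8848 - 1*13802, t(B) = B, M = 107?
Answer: -302039216197/24790 ≈ -1.2184e+7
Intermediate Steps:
k(d) = 0 (k(d) = d - d = 0)
a = -4958 (a = -4 + (8848 - 1*13802) = -4 + (8848 - 13802) = -4 - 4954 = -4958)
v = 5/8344 (v = 5/(-5 + (8349 - 1*0)) = 5/(-5 + (8349 + 0)) = 5/(-5 + 8349) = 5/8344 ≈ 0.00059923)
(46 + M)²/a - 7301/v = (46 + 107)²/(-4958) - 7301/5/8344 = 153²*(-1/4958) - 7301*8344/5 = 23409*(-1/4958) - 60919544/5 = -23409/4958 - 60919544/5 = -302039216197/24790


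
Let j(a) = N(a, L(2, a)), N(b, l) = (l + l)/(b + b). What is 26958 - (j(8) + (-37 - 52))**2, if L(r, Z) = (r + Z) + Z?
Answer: 310919/16 ≈ 19432.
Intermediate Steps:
L(r, Z) = r + 2*Z (L(r, Z) = (Z + r) + Z = r + 2*Z)
N(b, l) = l/b (N(b, l) = (2*l)/((2*b)) = (2*l)*(1/(2*b)) = l/b)
j(a) = (2 + 2*a)/a
26958 - (j(8) + (-37 - 52))**2 = 26958 - ((2 + 2/8) + (-37 - 52))**2 = 26958 - ((2 + 2*(1/8)) - 89)**2 = 26958 - ((2 + 1/4) - 89)**2 = 26958 - (9/4 - 89)**2 = 26958 - (-347/4)**2 = 26958 - 1*120409/16 = 26958 - 120409/16 = 310919/16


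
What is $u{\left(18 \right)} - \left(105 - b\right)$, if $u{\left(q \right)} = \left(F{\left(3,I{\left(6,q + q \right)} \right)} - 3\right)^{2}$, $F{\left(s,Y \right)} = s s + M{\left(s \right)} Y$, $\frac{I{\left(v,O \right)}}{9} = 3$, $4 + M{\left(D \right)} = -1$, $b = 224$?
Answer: $16760$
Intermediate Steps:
$M{\left(D \right)} = -5$ ($M{\left(D \right)} = -4 - 1 = -5$)
$I{\left(v,O \right)} = 27$ ($I{\left(v,O \right)} = 9 \cdot 3 = 27$)
$F{\left(s,Y \right)} = s^{2} - 5 Y$ ($F{\left(s,Y \right)} = s s - 5 Y = s^{2} - 5 Y$)
$u{\left(q \right)} = 16641$ ($u{\left(q \right)} = \left(\left(3^{2} - 135\right) - 3\right)^{2} = \left(\left(9 - 135\right) - 3\right)^{2} = \left(-126 - 3\right)^{2} = \left(-129\right)^{2} = 16641$)
$u{\left(18 \right)} - \left(105 - b\right) = 16641 - \left(105 - 224\right) = 16641 - -119 = 16641 + 119 = 16760$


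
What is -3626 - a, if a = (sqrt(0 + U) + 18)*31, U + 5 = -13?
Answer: -4184 - 93*I*sqrt(2) ≈ -4184.0 - 131.52*I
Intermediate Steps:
U = -18 (U = -5 - 13 = -18)
a = 558 + 93*I*sqrt(2) (a = (sqrt(0 - 18) + 18)*31 = (sqrt(-18) + 18)*31 = (3*I*sqrt(2) + 18)*31 = (18 + 3*I*sqrt(2))*31 = 558 + 93*I*sqrt(2) ≈ 558.0 + 131.52*I)
-3626 - a = -3626 - (558 + 93*I*sqrt(2)) = -3626 + (-558 - 93*I*sqrt(2)) = -4184 - 93*I*sqrt(2)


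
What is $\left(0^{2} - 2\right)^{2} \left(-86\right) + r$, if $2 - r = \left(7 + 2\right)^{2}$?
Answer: $-423$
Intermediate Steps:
$r = -79$ ($r = 2 - \left(7 + 2\right)^{2} = 2 - 9^{2} = 2 - 81 = -79$)
$\left(0^{2} - 2\right)^{2} \left(-86\right) + r = \left(0^{2} - 2\right)^{2} \left(-86\right) - 79 = \left(0 - 2\right)^{2} \left(-86\right) - 79 = \left(-2\right)^{2} \left(-86\right) - 79 = 4 \left(-86\right) - 79 = -344 - 79 = -423$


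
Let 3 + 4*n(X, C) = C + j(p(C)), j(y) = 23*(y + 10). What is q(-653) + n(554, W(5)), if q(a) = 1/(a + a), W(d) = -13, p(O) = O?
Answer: -55507/2612 ≈ -21.251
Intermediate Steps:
j(y) = 230 + 23*y (j(y) = 23*(10 + y) = 230 + 23*y)
n(X, C) = 227/4 + 6*C (n(X, C) = -3/4 + (C + (230 + 23*C))/4 = -3/4 + (230 + 24*C)/4 = -3/4 + (115/2 + 6*C) = 227/4 + 6*C)
q(a) = 1/(2*a)
q(-653) + n(554, W(5)) = (1/2)/(-653) + (227/4 + 6*(-13)) = (1/2)*(-1/653) + (227/4 - 78) = -1/1306 - 85/4 = -55507/2612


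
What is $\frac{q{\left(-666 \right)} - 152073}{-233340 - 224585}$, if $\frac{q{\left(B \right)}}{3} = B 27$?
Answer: $\frac{206019}{457925} \approx 0.4499$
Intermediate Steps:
$q{\left(B \right)} = 81 B$ ($q{\left(B \right)} = 3 B 27 = 3 \cdot 27 B = 81 B$)
$\frac{q{\left(-666 \right)} - 152073}{-233340 - 224585} = \frac{81 \left(-666\right) - 152073}{-233340 - 224585} = \frac{-53946 - 152073}{-457925} = \left(-206019\right) \left(- \frac{1}{457925}\right) = \frac{206019}{457925}$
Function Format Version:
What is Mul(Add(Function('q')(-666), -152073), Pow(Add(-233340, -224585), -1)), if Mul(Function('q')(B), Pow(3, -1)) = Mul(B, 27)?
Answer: Rational(206019, 457925) ≈ 0.44990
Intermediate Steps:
Function('q')(B) = Mul(81, B) (Function('q')(B) = Mul(3, Mul(B, 27)) = Mul(3, Mul(27, B)) = Mul(81, B))
Mul(Add(Function('q')(-666), -152073), Pow(Add(-233340, -224585), -1)) = Mul(Add(Mul(81, -666), -152073), Pow(Add(-233340, -224585), -1)) = Mul(Add(-53946, -152073), Pow(-457925, -1)) = Mul(-206019, Rational(-1, 457925)) = Rational(206019, 457925)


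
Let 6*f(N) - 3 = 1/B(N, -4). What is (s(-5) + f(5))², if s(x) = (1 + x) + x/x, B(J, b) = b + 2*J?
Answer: 7921/1296 ≈ 6.1119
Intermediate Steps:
f(N) = ½ + 1/(6*(-4 + 2*N))
s(x) = 2 + x (s(x) = (1 + x) + 1 = 2 + x)
(s(-5) + f(5))² = ((2 - 5) + (-11 + 6*5)/(12*(-2 + 5)))² = (-3 + (1/12)*(-11 + 30)/3)² = (-3 + (1/12)*(⅓)*19)² = (-3 + 19/36)² = (-89/36)² = 7921/1296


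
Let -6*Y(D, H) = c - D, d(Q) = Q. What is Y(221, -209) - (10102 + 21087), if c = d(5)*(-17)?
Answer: -31138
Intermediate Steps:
c = -85 (c = 5*(-17) = -85)
Y(D, H) = 85/6 + D/6 (Y(D, H) = -(-85 - D)/6 = 85/6 + D/6)
Y(221, -209) - (10102 + 21087) = (85/6 + (1/6)*221) - (10102 + 21087) = (85/6 + 221/6) - 1*31189 = 51 - 31189 = -31138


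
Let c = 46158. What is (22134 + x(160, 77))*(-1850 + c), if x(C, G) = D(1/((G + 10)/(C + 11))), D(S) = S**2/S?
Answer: 28443210444/29 ≈ 9.8080e+8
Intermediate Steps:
D(S) = S
x(C, G) = (11 + C)/(10 + G) (x(C, G) = 1/((G + 10)/(C + 11)) = 1/((10 + G)/(11 + C)) = (11 + C)/(10 + G))
(22134 + x(160, 77))*(-1850 + c) = (22134 + (11 + 160)/(10 + 77))*(-1850 + 46158) = (22134 + 171/87)*44308 = (22134 + (1/87)*171)*44308 = (22134 + 57/29)*44308 = (641943/29)*44308 = 28443210444/29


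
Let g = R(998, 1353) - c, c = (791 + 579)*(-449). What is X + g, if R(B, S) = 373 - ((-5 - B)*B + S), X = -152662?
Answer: 1462482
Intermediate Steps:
c = -615130 (c = 1370*(-449) = -615130)
R(B, S) = 373 - S - B*(-5 - B) (R(B, S) = 373 - (B*(-5 - B) + S) = 373 - (S + B*(-5 - B)) = 373 + (-S - B*(-5 - B)) = 373 - S - B*(-5 - B))
g = 1615144 (g = (373 + 998² - 1*1353 + 5*998) - 1*(-615130) = (373 + 996004 - 1353 + 4990) + 615130 = 1000014 + 615130 = 1615144)
X + g = -152662 + 1615144 = 1462482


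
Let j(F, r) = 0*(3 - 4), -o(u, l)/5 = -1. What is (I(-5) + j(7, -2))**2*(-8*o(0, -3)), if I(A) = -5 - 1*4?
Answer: -3240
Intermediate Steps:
I(A) = -9 (I(A) = -5 - 4 = -9)
o(u, l) = 5 (o(u, l) = -5*(-1) = 5)
j(F, r) = 0 (j(F, r) = 0*(-1) = 0)
(I(-5) + j(7, -2))**2*(-8*o(0, -3)) = (-9 + 0)**2*(-8*5) = (-9)**2*(-40) = 81*(-40) = -3240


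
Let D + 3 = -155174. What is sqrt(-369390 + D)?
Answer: I*sqrt(524567) ≈ 724.27*I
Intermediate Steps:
D = -155177 (D = -3 - 155174 = -155177)
sqrt(-369390 + D) = sqrt(-369390 - 155177) = sqrt(-524567) = I*sqrt(524567)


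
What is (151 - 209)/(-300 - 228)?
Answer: 29/264 ≈ 0.10985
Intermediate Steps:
(151 - 209)/(-300 - 228) = -58/(-528) = -58*(-1/528) = 29/264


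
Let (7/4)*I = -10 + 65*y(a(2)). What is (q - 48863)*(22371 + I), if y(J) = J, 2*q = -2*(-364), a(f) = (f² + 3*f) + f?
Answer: -1106310689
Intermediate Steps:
a(f) = f² + 4*f
q = 364 (q = (-2*(-364))/2 = (½)*728 = 364)
I = 440 (I = 4*(-10 + 65*(2*(4 + 2)))/7 = 4*(-10 + 65*(2*6))/7 = 4*(-10 + 65*12)/7 = 4*(-10 + 780)/7 = (4/7)*770 = 440)
(q - 48863)*(22371 + I) = (364 - 48863)*(22371 + 440) = -48499*22811 = -1106310689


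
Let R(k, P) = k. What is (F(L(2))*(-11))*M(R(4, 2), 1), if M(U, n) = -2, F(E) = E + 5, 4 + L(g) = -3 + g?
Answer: 0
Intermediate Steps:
L(g) = -7 + g (L(g) = -4 + (-3 + g) = -7 + g)
F(E) = 5 + E
(F(L(2))*(-11))*M(R(4, 2), 1) = ((5 + (-7 + 2))*(-11))*(-2) = ((5 - 5)*(-11))*(-2) = (0*(-11))*(-2) = 0*(-2) = 0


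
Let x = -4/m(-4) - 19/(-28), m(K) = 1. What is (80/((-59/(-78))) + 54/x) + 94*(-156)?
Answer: -26656752/1829 ≈ -14575.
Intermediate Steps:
x = -93/28 (x = -4/1 - 19/(-28) = -4*1 - 19*(-1/28) = -4 + 19/28 = -93/28 ≈ -3.3214)
(80/((-59/(-78))) + 54/x) + 94*(-156) = (80/((-59/(-78))) + 54/(-93/28)) + 94*(-156) = (80/((-59*(-1/78))) + 54*(-28/93)) - 14664 = (80/(59/78) - 504/31) - 14664 = (80*(78/59) - 504/31) - 14664 = (6240/59 - 504/31) - 14664 = 163704/1829 - 14664 = -26656752/1829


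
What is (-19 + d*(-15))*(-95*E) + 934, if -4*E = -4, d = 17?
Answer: 26964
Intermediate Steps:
E = 1 (E = -1/4*(-4) = 1)
(-19 + d*(-15))*(-95*E) + 934 = (-19 + 17*(-15))*(-95*1) + 934 = (-19 - 255)*(-95) + 934 = -274*(-95) + 934 = 26030 + 934 = 26964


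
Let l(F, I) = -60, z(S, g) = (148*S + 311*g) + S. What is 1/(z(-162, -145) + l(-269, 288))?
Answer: -1/69293 ≈ -1.4431e-5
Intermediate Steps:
z(S, g) = 149*S + 311*g
1/(z(-162, -145) + l(-269, 288)) = 1/((149*(-162) + 311*(-145)) - 60) = 1/((-24138 - 45095) - 60) = 1/(-69233 - 60) = 1/(-69293) = -1/69293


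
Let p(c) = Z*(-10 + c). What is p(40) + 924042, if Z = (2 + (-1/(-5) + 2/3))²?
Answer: 13864328/15 ≈ 9.2429e+5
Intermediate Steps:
Z = 1849/225 (Z = (2 + (-1*(-⅕) + 2*(⅓)))² = (2 + (⅕ + ⅔))² = (2 + 13/15)² = (43/15)² = 1849/225 ≈ 8.2178)
p(c) = -3698/45 + 1849*c/225 (p(c) = 1849*(-10 + c)/225 = -3698/45 + 1849*c/225)
p(40) + 924042 = (-3698/45 + (1849/225)*40) + 924042 = (-3698/45 + 14792/45) + 924042 = 3698/15 + 924042 = 13864328/15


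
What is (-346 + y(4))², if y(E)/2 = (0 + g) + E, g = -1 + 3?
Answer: 111556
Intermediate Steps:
g = 2
y(E) = 4 + 2*E (y(E) = 2*((0 + 2) + E) = 2*(2 + E) = 4 + 2*E)
(-346 + y(4))² = (-346 + (4 + 2*4))² = (-346 + (4 + 8))² = (-346 + 12)² = (-334)² = 111556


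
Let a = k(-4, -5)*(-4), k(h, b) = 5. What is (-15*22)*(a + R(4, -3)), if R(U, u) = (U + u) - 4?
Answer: 7590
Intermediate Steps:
R(U, u) = -4 + U + u
a = -20 (a = 5*(-4) = -20)
(-15*22)*(a + R(4, -3)) = (-15*22)*(-20 + (-4 + 4 - 3)) = -330*(-20 - 3) = -330*(-23) = 7590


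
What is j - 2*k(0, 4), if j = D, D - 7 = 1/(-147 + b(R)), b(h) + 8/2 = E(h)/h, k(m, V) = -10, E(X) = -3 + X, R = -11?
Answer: 44458/1647 ≈ 26.993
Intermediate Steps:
b(h) = -4 + (-3 + h)/h
D = 11518/1647 (D = 7 + 1/(-147 + (-3 - 3/(-11))) = 7 + 1/(-147 + (-3 - 3*(-1/11))) = 7 + 1/(-147 + (-3 + 3/11)) = 7 + 1/(-147 - 30/11) = 7 + 1/(-1647/11) = 7 - 11/1647 = 11518/1647 ≈ 6.9933)
j = 11518/1647 ≈ 6.9933
j - 2*k(0, 4) = 11518/1647 - 2*(-10) = 11518/1647 + 20 = 44458/1647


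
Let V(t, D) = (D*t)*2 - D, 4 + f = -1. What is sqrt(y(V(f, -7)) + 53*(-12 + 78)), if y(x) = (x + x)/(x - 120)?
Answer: 2*sqrt(1615295)/43 ≈ 59.114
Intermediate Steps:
f = -5 (f = -4 - 1 = -5)
V(t, D) = -D + 2*D*t (V(t, D) = 2*D*t - D = -D + 2*D*t)
y(x) = 2*x/(-120 + x) (y(x) = (2*x)/(-120 + x) = 2*x/(-120 + x))
sqrt(y(V(f, -7)) + 53*(-12 + 78)) = sqrt(2*(-7*(-1 + 2*(-5)))/(-120 - 7*(-1 + 2*(-5))) + 53*(-12 + 78)) = sqrt(2*(-7*(-1 - 10))/(-120 - 7*(-1 - 10)) + 53*66) = sqrt(2*(-7*(-11))/(-120 - 7*(-11)) + 3498) = sqrt(2*77/(-120 + 77) + 3498) = sqrt(2*77/(-43) + 3498) = sqrt(2*77*(-1/43) + 3498) = sqrt(-154/43 + 3498) = sqrt(150260/43) = 2*sqrt(1615295)/43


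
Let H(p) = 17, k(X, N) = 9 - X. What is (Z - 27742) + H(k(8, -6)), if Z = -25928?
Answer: -53653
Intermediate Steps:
(Z - 27742) + H(k(8, -6)) = (-25928 - 27742) + 17 = -53670 + 17 = -53653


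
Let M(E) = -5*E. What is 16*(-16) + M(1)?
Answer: -261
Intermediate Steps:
16*(-16) + M(1) = 16*(-16) - 5*1 = -256 - 5 = -261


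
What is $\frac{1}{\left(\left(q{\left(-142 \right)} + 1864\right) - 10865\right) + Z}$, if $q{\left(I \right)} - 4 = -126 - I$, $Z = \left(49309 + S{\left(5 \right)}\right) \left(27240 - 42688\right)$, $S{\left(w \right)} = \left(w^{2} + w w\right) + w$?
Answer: $- \frac{1}{762584053} \approx -1.3113 \cdot 10^{-9}$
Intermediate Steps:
$S{\left(w \right)} = w + 2 w^{2}$ ($S{\left(w \right)} = \left(w^{2} + w^{2}\right) + w = 2 w^{2} + w = w + 2 w^{2}$)
$Z = -762575072$ ($Z = \left(49309 + 5 \left(1 + 2 \cdot 5\right)\right) \left(27240 - 42688\right) = \left(49309 + 5 \left(1 + 10\right)\right) \left(-15448\right) = \left(49309 + 5 \cdot 11\right) \left(-15448\right) = \left(49309 + 55\right) \left(-15448\right) = 49364 \left(-15448\right) = -762575072$)
$q{\left(I \right)} = -122 - I$ ($q{\left(I \right)} = 4 - \left(126 + I\right) = -122 - I$)
$\frac{1}{\left(\left(q{\left(-142 \right)} + 1864\right) - 10865\right) + Z} = \frac{1}{\left(\left(\left(-122 - -142\right) + 1864\right) - 10865\right) - 762575072} = \frac{1}{\left(\left(\left(-122 + 142\right) + 1864\right) - 10865\right) - 762575072} = \frac{1}{\left(\left(20 + 1864\right) - 10865\right) - 762575072} = \frac{1}{\left(1884 - 10865\right) - 762575072} = \frac{1}{-8981 - 762575072} = \frac{1}{-762584053} = - \frac{1}{762584053}$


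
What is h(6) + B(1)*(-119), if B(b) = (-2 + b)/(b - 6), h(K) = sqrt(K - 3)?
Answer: -119/5 + sqrt(3) ≈ -22.068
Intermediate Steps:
h(K) = sqrt(-3 + K)
B(b) = (-2 + b)/(-6 + b)
h(6) + B(1)*(-119) = sqrt(-3 + 6) + ((-2 + 1)/(-6 + 1))*(-119) = sqrt(3) + (-1/(-5))*(-119) = sqrt(3) - 1/5*(-1)*(-119) = sqrt(3) + (1/5)*(-119) = sqrt(3) - 119/5 = -119/5 + sqrt(3)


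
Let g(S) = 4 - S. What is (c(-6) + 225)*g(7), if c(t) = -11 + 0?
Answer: -642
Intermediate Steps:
c(t) = -11
(c(-6) + 225)*g(7) = (-11 + 225)*(4 - 1*7) = 214*(4 - 7) = 214*(-3) = -642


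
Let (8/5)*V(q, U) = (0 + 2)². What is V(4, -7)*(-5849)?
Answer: -29245/2 ≈ -14623.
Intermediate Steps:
V(q, U) = 5/2 (V(q, U) = 5*(0 + 2)²/8 = (5/8)*2² = (5/8)*4 = 5/2)
V(4, -7)*(-5849) = (5/2)*(-5849) = -29245/2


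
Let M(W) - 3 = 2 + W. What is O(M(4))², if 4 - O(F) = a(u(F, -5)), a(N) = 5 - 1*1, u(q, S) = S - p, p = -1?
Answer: 0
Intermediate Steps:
M(W) = 5 + W (M(W) = 3 + (2 + W) = 5 + W)
u(q, S) = 1 + S (u(q, S) = S - 1*(-1) = S + 1 = 1 + S)
a(N) = 4 (a(N) = 5 - 1 = 4)
O(F) = 0 (O(F) = 4 - 1*4 = 4 - 4 = 0)
O(M(4))² = 0² = 0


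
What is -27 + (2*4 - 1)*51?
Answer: 330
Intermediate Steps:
-27 + (2*4 - 1)*51 = -27 + (8 - 1)*51 = -27 + 7*51 = -27 + 357 = 330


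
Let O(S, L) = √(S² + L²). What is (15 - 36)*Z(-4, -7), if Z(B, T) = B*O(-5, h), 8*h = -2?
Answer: 21*√401 ≈ 420.52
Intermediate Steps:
h = -¼ (h = (⅛)*(-2) = -¼ ≈ -0.25000)
O(S, L) = √(L² + S²)
Z(B, T) = B*√401/4 (Z(B, T) = B*√((-¼)² + (-5)²) = B*√(1/16 + 25) = B*√(401/16) = B*(√401/4) = B*√401/4)
(15 - 36)*Z(-4, -7) = (15 - 36)*((¼)*(-4)*√401) = -(-21)*√401 = 21*√401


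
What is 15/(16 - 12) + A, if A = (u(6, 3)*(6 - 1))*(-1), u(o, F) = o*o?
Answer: -705/4 ≈ -176.25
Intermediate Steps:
u(o, F) = o**2
A = -180 (A = (6**2*(6 - 1))*(-1) = (36*5)*(-1) = 180*(-1) = -180)
15/(16 - 12) + A = 15/(16 - 12) - 180 = 15/4 - 180 = -705/4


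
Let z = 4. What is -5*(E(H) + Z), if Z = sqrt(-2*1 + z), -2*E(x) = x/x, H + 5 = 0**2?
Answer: 5/2 - 5*sqrt(2) ≈ -4.5711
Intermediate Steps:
H = -5 (H = -5 + 0**2 = -5 + 0 = -5)
E(x) = -1/2 (E(x) = -x/(2*x) = -1/2*1 = -1/2)
Z = sqrt(2) (Z = sqrt(-2*1 + 4) = sqrt(-2 + 4) = sqrt(2) ≈ 1.4142)
-5*(E(H) + Z) = -5*(-1/2 + sqrt(2)) = 5/2 - 5*sqrt(2)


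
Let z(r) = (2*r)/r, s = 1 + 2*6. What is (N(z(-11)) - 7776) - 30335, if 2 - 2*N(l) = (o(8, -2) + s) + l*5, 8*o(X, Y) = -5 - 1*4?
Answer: -609935/16 ≈ -38121.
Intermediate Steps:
o(X, Y) = -9/8 (o(X, Y) = (-5 - 1*4)/8 = (-5 - 4)/8 = (1/8)*(-9) = -9/8)
s = 13 (s = 1 + 12 = 13)
z(r) = 2
N(l) = -79/16 - 5*l/2 (N(l) = 1 - ((-9/8 + 13) + l*5)/2 = 1 - (95/8 + 5*l)/2 = 1 + (-95/16 - 5*l/2) = -79/16 - 5*l/2)
(N(z(-11)) - 7776) - 30335 = ((-79/16 - 5/2*2) - 7776) - 30335 = ((-79/16 - 5) - 7776) - 30335 = (-159/16 - 7776) - 30335 = -124575/16 - 30335 = -609935/16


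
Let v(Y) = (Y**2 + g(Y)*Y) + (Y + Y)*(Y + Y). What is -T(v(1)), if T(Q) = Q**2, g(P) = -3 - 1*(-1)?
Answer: -9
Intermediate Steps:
g(P) = -2 (g(P) = -3 + 1 = -2)
v(Y) = -2*Y + 5*Y**2 (v(Y) = (Y**2 - 2*Y) + (Y + Y)*(Y + Y) = (Y**2 - 2*Y) + (2*Y)*(2*Y) = (Y**2 - 2*Y) + 4*Y**2 = -2*Y + 5*Y**2)
-T(v(1)) = -(1*(-2 + 5*1))**2 = -(1*(-2 + 5))**2 = -(1*3)**2 = -1*3**2 = -1*9 = -9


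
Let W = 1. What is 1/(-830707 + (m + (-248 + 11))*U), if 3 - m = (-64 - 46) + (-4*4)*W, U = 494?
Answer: -1/884059 ≈ -1.1311e-6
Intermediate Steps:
m = 129 (m = 3 - ((-64 - 46) - 4*4*1) = 3 - (-110 - 16*1) = 3 - (-110 - 16) = 3 - 1*(-126) = 3 + 126 = 129)
1/(-830707 + (m + (-248 + 11))*U) = 1/(-830707 + (129 + (-248 + 11))*494) = 1/(-830707 + (129 - 237)*494) = 1/(-830707 - 108*494) = 1/(-830707 - 53352) = 1/(-884059) = -1/884059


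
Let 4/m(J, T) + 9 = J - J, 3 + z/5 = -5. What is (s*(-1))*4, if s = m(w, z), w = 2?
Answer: 16/9 ≈ 1.7778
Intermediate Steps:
z = -40 (z = -15 + 5*(-5) = -15 - 25 = -40)
m(J, T) = -4/9 (m(J, T) = 4/(-9 + (J - J)) = 4/(-9 + 0) = 4/(-9) = 4*(-1/9) = -4/9)
s = -4/9 ≈ -0.44444
(s*(-1))*4 = -4/9*(-1)*4 = (4/9)*4 = 16/9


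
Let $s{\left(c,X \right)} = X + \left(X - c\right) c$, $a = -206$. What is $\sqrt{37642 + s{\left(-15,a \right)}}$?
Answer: $\sqrt{40301} \approx 200.75$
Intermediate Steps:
$s{\left(c,X \right)} = X + c \left(X - c\right)$
$\sqrt{37642 + s{\left(-15,a \right)}} = \sqrt{37642 - -2659} = \sqrt{37642 + 2659} = \sqrt{40301}$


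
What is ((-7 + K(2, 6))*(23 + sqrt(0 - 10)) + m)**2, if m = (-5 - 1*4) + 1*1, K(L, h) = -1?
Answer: 36224 + 3072*I*sqrt(10) ≈ 36224.0 + 9714.5*I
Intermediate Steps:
m = -8 (m = (-5 - 4) + 1 = -9 + 1 = -8)
((-7 + K(2, 6))*(23 + sqrt(0 - 10)) + m)**2 = ((-7 - 1)*(23 + sqrt(0 - 10)) - 8)**2 = (-8*(23 + sqrt(-10)) - 8)**2 = (-8*(23 + I*sqrt(10)) - 8)**2 = ((-184 - 8*I*sqrt(10)) - 8)**2 = (-192 - 8*I*sqrt(10))**2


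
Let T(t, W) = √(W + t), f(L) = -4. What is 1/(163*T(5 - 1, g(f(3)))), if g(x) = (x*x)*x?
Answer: -I*√15/4890 ≈ -0.00079202*I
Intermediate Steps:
g(x) = x³ (g(x) = x²*x = x³)
1/(163*T(5 - 1, g(f(3)))) = 1/(163*√((-4)³ + (5 - 1))) = 1/(163*√(-64 + 4)) = 1/(163*√(-60)) = 1/(163*(2*I*√15)) = 1/(326*I*√15) = -I*√15/4890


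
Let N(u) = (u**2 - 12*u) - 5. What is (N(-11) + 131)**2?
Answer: 143641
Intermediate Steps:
N(u) = -5 + u**2 - 12*u
(N(-11) + 131)**2 = ((-5 + (-11)**2 - 12*(-11)) + 131)**2 = ((-5 + 121 + 132) + 131)**2 = (248 + 131)**2 = 379**2 = 143641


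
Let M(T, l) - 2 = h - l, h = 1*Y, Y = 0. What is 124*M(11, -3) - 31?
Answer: 589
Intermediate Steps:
h = 0 (h = 1*0 = 0)
M(T, l) = 2 - l (M(T, l) = 2 + (0 - l) = 2 - l)
124*M(11, -3) - 31 = 124*(2 - 1*(-3)) - 31 = 124*(2 + 3) - 31 = 124*5 - 31 = 620 - 31 = 589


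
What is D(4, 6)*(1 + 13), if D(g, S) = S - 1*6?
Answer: 0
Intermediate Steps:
D(g, S) = -6 + S (D(g, S) = S - 6 = -6 + S)
D(4, 6)*(1 + 13) = (-6 + 6)*(1 + 13) = 0*14 = 0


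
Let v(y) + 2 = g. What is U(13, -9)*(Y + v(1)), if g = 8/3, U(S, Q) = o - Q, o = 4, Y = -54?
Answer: -2080/3 ≈ -693.33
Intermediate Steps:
U(S, Q) = 4 - Q
g = 8/3 (g = 8*(⅓) = 8/3 ≈ 2.6667)
v(y) = ⅔ (v(y) = -2 + 8/3 = ⅔)
U(13, -9)*(Y + v(1)) = (4 - 1*(-9))*(-54 + ⅔) = (4 + 9)*(-160/3) = 13*(-160/3) = -2080/3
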